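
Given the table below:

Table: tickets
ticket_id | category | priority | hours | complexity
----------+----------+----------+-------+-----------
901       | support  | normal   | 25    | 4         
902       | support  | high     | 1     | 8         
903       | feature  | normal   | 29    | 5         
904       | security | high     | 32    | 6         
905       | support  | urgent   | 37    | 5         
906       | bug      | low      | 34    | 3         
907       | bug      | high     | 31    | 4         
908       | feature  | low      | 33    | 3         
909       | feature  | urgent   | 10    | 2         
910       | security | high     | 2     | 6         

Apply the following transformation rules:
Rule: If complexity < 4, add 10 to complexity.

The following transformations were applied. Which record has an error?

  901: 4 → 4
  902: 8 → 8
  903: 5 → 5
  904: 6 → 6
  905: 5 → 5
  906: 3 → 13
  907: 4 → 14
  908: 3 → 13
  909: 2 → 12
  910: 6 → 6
Record 907 has an error. The correct transformed value should be 4, not 14.

Step 1: Check each record against the rule
Step 2: Record 907 has complexity = 4
Step 3: Since 4 >= 4, the bonus should not have been applied
Step 4: Correct value = 4, but claimed value = 14
Conclusion: Record 907 has the error.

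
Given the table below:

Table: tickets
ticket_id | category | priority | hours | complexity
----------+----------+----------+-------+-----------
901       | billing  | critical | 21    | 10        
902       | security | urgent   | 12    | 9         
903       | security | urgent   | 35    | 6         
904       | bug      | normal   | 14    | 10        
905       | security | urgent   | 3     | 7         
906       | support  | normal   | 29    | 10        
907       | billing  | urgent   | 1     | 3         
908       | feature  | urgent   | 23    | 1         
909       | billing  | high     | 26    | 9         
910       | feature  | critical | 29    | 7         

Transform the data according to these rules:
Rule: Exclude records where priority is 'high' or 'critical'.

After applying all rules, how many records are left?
7

Step 1: Count records to exclude
  - 1 (high) + 2 (critical) = 3 records
Step 2: Total records: 10
Step 3: Remaining = 10 - 3 = 7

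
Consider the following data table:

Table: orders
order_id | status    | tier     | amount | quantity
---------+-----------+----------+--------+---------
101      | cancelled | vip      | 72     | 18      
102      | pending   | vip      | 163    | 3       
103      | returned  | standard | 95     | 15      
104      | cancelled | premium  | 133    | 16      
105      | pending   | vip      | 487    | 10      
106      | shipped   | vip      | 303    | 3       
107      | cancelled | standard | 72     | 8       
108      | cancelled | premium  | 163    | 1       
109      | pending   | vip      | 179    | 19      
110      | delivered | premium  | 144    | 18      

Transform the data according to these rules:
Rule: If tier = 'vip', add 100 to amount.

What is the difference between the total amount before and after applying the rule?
500

Step 1: Original sum of amount = 1811
Step 2: 5 records have tier = 'vip'
Step 3: Each affected record changes by 100
Step 4: Total change = 5 × 100 = 500
Step 5: New sum = 1811 + 500 = 2311
Step 6: Difference = |2311 - 1811| = 500
        (Sum increased by 500)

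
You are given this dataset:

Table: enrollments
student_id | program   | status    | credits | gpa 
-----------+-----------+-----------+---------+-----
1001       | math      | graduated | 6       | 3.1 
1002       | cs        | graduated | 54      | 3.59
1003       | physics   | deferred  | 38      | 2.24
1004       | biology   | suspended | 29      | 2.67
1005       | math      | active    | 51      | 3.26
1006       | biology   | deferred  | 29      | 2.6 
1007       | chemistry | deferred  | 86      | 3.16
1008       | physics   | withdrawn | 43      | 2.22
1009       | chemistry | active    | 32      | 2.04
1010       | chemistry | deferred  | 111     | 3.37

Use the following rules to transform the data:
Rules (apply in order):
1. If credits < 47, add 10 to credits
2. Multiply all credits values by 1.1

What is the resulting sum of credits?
592.9

Step 1: Apply Rule 1 - Add 10 to records with credits < 47
  - 6 records affected: 177 + (6 × 10) = 237
  - Unaffected records: 302
  - Sum after Rule 1: 539
Step 2: Apply Rule 2 - Multiply all by 1.1
  - 539 × 1.1 = 592.9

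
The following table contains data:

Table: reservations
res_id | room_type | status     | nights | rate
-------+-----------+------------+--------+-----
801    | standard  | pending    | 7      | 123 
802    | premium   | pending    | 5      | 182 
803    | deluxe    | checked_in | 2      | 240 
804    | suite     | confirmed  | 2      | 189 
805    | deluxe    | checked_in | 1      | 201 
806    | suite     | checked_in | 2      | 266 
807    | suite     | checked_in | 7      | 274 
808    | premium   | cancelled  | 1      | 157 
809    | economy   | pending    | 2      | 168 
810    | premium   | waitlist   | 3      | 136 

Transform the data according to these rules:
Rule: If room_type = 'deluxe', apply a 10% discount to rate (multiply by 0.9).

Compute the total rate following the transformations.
1891.9

Step 1: Records with room_type = 'deluxe' have total rate = 441
Step 2: Apply multiplier: 441 × 0.9 = 396.9
Step 3: Other records total: 1495
Step 4: Final sum = 396.9 + 1495 = 1891.9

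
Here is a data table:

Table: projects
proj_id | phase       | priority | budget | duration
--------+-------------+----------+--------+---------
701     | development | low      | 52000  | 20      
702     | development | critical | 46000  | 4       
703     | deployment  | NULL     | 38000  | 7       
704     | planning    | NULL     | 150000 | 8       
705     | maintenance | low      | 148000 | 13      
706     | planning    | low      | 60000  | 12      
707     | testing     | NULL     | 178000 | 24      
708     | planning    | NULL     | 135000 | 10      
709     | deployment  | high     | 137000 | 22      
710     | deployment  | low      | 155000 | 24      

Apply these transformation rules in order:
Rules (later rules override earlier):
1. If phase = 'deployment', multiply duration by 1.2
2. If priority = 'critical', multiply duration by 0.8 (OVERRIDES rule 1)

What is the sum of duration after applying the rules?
153.8

Step 1: Rule 2 takes priority for records with priority = 'critical'
  - 1 records: 4 × 0.8 = 3.2
Step 2: Rule 1 applies to remaining records with phase = 'deployment'
  - 3 records: 53 × 1.2 = 63.6
Step 3: Other records unchanged: 87
Step 4: Final sum = 3.2 + 63.6 + 87 = 153.8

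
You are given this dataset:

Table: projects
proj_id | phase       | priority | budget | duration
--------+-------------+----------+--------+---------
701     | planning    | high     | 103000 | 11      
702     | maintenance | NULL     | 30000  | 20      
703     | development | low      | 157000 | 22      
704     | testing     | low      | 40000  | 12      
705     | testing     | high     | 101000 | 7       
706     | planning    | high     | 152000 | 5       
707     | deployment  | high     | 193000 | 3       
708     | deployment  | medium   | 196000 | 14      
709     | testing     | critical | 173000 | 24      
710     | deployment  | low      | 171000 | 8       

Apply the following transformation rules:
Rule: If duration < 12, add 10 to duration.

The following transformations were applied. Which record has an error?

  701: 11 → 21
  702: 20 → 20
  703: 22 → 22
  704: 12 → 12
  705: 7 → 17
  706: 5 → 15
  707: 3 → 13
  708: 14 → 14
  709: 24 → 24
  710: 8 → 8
Record 710 has an error. The correct transformed value should be 18, not 8.

Step 1: Check each record against the rule
Step 2: Record 710 has duration = 8
Step 3: Since 8 < 12, the bonus should have been applied
Step 4: Correct value = 18, but claimed value = 8
Conclusion: Record 710 has the error.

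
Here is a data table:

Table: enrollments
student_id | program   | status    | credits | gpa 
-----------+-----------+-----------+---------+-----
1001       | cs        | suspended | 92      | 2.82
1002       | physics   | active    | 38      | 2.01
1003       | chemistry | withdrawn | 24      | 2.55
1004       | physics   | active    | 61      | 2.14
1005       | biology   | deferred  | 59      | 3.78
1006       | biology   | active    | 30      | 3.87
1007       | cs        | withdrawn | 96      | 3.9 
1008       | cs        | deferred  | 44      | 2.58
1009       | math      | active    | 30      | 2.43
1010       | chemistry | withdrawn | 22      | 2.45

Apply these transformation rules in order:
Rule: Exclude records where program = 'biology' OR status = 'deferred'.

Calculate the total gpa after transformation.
18.3

Step 1: Find records where program = 'biology' OR status = 'deferred'
Step 2: 3 records match, summing to 10.23
Step 3: Original sum: 28.53
Step 4: Remaining sum = 28.53 - 10.23 = 18.3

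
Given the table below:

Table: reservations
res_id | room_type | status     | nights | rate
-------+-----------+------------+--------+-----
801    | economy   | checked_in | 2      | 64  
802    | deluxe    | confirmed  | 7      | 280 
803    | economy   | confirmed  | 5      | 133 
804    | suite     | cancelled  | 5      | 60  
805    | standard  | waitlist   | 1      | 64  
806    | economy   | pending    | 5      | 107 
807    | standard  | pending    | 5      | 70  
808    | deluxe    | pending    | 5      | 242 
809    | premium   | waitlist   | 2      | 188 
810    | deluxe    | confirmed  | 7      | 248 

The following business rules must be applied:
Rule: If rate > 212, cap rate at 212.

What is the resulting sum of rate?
1322

Step 1: 3 records have rate > 212
Step 2: These records originally summed to 770
Step 3: After capping: 3 × 212 = 636
Step 4: Unaffected records sum: 686
Step 5: Final sum = 636 + 686 = 1322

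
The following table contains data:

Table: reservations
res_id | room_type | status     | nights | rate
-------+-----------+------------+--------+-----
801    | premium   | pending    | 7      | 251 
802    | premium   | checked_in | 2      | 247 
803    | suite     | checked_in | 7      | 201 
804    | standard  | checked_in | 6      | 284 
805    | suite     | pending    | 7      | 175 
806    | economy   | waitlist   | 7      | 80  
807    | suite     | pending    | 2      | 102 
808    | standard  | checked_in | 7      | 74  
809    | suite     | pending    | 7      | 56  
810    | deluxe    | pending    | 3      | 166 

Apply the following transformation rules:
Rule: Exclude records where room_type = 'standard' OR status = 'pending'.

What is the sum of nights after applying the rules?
16

Step 1: Find records where room_type = 'standard' OR status = 'pending'
Step 2: 7 records match, summing to 39
Step 3: Original sum: 55
Step 4: Remaining sum = 55 - 39 = 16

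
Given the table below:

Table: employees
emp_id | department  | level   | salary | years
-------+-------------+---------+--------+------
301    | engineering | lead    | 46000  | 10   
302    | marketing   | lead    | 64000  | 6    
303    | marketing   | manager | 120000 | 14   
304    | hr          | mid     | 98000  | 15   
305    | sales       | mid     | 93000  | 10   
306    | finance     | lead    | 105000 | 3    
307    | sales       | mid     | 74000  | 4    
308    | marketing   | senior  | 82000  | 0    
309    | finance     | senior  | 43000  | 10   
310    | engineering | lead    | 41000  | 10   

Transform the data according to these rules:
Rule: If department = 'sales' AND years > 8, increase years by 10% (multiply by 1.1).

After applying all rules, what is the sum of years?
83.0

Step 1: Find records where department = 'sales' AND years > 8
Step 2: 1 records match, summing to 10
Step 3: After multiplier: 10 × 1.1 = 11.0
Step 4: Unaffected records sum: 72
Step 5: Final sum = 11.0 + 72 = 83.0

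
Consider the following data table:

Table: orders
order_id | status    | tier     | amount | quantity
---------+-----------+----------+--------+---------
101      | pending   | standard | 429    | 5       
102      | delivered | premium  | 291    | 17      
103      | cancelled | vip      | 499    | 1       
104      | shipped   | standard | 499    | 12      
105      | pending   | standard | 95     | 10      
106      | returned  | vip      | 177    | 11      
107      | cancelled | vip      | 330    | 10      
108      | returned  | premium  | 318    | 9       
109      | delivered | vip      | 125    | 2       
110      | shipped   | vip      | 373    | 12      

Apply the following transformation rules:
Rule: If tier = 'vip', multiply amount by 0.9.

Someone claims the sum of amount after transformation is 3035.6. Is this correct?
No, the correct result is 2985.6.

Step 1: Calculate the correct sum after transformation
Step 2: Apply multiplier 0.9 to records where tier = 'vip'
Step 3: Correct result = 2985.6
Step 4: Claimed result = 3035.6
Step 5: 2985.6 ≠ 3035.6
Conclusion: The claimed result is incorrect. The correct answer is 2985.6.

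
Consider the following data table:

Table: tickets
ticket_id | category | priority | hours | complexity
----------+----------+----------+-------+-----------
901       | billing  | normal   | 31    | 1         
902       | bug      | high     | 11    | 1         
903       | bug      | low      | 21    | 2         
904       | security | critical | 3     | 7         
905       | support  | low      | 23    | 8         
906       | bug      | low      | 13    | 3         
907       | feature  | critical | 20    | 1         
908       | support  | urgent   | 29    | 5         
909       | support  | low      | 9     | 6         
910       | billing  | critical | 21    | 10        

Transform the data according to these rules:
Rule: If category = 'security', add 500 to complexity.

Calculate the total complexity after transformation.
544

Step 1: Count records where category = 'security': 1
Step 2: Total bonus added: 1 × 500 = 500
Step 3: Original sum of complexity: 44
Step 4: Final sum = 44 + 500 = 544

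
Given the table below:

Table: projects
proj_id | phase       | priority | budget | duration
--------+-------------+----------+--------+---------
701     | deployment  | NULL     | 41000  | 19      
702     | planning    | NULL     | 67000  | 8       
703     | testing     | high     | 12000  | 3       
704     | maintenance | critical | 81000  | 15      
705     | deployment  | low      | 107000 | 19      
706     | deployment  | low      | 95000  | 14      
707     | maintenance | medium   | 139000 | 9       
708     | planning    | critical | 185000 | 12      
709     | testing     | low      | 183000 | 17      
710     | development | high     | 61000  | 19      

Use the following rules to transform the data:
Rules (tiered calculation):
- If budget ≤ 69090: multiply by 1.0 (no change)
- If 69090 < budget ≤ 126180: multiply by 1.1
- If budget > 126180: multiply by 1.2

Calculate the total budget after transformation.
1100700.0

Step 1: Tier 1 (budget ≤ 69090): 4 records, sum = 181000 × 1.0 = 181000.0
Step 2: Tier 2 (69090 < budget ≤ 126180): 3 records, sum = 283000 × 1.1 = 311300.0
Step 3: Tier 3 (budget > 126180): 3 records, sum = 507000 × 1.2 = 608400.0
Step 4: Final sum = 181000.0 + 311300.0 + 608400.0 = 1100700.0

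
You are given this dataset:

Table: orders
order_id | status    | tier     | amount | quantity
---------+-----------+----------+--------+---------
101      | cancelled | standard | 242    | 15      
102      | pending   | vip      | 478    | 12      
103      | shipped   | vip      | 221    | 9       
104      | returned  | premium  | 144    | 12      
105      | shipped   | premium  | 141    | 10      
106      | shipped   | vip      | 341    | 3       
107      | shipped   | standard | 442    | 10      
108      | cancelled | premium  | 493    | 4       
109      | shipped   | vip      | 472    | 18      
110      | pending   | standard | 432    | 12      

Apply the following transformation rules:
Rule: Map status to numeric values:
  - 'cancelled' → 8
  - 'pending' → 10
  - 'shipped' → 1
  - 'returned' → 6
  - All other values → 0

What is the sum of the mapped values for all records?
47

Step 1: Apply mapping to each record
Step 2: Count by status:
  'cancelled': 2 records × 8 = 16
  'pending': 2 records × 10 = 20
  'shipped': 5 records × 1 = 5
  'returned': 1 records × 6 = 6
Step 3: Sum all mapped values = 47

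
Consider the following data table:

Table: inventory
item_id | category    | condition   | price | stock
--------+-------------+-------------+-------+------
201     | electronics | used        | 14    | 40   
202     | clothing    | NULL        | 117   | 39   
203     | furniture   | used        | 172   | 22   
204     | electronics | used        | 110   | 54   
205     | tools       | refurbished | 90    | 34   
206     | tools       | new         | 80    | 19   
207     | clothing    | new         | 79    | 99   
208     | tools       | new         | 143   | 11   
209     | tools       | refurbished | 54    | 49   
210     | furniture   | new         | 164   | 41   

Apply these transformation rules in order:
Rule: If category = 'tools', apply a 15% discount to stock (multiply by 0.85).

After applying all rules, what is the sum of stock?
391.05

Step 1: Records with category = 'tools' have total stock = 113
Step 2: Apply multiplier: 113 × 0.85 = 96.05
Step 3: Other records total: 295
Step 4: Final sum = 96.05 + 295 = 391.05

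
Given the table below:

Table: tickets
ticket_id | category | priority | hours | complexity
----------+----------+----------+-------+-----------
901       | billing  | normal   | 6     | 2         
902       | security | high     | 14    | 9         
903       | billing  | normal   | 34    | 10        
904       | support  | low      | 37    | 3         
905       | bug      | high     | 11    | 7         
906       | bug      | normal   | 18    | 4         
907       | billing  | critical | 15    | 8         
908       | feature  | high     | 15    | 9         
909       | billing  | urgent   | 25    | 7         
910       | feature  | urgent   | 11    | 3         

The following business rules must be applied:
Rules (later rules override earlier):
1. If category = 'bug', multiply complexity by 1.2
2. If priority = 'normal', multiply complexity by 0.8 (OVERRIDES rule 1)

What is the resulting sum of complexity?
60.2

Step 1: Rule 2 takes priority for records with priority = 'normal'
  - 3 records: 16 × 0.8 = 12.8
Step 2: Rule 1 applies to remaining records with category = 'bug'
  - 1 records: 7 × 1.2 = 8.4
Step 3: Other records unchanged: 39
Step 4: Final sum = 12.8 + 8.4 + 39 = 60.2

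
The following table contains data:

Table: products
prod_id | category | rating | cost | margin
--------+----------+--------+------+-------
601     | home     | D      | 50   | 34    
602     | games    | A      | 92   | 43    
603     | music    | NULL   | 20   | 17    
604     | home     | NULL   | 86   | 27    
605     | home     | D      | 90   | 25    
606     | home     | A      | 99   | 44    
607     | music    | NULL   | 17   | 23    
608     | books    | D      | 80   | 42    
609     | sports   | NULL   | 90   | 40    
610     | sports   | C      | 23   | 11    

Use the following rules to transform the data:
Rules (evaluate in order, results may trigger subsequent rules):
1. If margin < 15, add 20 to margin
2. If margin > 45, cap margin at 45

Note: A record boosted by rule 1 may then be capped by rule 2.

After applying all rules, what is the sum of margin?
326

Step 1: Apply rule 1 to records with margin < 15
  - 1 records get bonus of 20
  - Of these, 0 records then exceed 45 and get capped
Step 2: Apply rule 2 to records with margin > 45
  - 0 records (original) are capped
Step 3: Calculate final sum = 326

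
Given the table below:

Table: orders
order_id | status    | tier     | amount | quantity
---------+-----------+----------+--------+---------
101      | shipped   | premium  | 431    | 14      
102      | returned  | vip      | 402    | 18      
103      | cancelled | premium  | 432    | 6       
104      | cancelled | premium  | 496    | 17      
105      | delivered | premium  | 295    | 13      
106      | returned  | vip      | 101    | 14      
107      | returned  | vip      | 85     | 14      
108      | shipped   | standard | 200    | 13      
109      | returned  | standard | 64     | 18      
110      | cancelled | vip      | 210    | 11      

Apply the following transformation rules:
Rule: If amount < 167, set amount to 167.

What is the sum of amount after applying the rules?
2967

Step 1: 3 records have amount < 167
Step 2: These records originally summed to 250
Step 3: After setting to minimum: 3 × 167 = 501
Step 4: Unaffected records sum: 2466
Step 5: Final sum = 501 + 2466 = 2967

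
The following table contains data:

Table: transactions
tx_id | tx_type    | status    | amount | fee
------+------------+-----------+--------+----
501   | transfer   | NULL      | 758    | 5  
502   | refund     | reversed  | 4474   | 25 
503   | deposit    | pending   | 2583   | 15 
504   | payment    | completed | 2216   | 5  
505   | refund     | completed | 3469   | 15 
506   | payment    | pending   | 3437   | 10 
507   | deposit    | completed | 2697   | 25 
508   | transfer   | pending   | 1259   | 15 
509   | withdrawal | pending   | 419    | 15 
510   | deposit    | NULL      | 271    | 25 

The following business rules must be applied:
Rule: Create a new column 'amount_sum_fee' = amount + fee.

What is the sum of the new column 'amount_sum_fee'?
21738

Step 1: For each record, compute amount + fee
Example calculations:
  758 + 5 = 763
  4474 + 25 = 4499
  2583 + 15 = 2598
  ...
Step 2: Sum all derived values
Step 3: Total = 21738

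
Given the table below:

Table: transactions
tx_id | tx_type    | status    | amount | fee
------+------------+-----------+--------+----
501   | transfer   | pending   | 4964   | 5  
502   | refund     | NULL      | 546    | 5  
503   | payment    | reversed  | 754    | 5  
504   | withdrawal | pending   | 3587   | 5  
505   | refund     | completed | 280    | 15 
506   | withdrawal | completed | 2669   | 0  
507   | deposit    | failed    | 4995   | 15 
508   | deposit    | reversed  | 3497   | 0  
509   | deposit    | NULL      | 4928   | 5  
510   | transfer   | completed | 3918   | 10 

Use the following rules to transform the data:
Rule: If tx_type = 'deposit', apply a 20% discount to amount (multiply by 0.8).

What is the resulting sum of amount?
27454.0

Step 1: Records with tx_type = 'deposit' have total amount = 13420
Step 2: Apply multiplier: 13420 × 0.8 = 10736.0
Step 3: Other records total: 16718
Step 4: Final sum = 10736.0 + 16718 = 27454.0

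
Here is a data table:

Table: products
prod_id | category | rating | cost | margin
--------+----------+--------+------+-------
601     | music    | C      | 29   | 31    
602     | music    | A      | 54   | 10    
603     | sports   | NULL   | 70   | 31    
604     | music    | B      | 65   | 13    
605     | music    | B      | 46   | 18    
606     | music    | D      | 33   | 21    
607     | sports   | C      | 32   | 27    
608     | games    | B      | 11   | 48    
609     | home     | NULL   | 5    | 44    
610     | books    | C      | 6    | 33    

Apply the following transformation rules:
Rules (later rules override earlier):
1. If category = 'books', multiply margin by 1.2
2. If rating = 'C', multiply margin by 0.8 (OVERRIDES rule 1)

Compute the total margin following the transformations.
257.8

Step 1: Rule 2 takes priority for records with rating = 'C'
  - 3 records: 91 × 0.8 = 72.8
Step 2: Rule 1 applies to remaining records with category = 'books'
  - 0 records: 0 × 1.2 = 0.0
Step 3: Other records unchanged: 185
Step 4: Final sum = 72.8 + 0.0 + 185 = 257.8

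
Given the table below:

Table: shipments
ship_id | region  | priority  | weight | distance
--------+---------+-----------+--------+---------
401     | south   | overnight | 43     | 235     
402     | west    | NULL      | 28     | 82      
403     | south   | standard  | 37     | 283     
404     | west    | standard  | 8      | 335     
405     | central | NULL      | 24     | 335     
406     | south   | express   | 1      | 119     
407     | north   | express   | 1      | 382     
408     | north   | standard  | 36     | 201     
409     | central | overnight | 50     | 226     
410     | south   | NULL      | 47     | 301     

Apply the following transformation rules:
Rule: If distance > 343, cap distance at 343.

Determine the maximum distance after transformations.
343

Step 1: Original maximum distance = 382
Step 2: Apply cap at 343
Step 3: 1 records had distance > 343 and were capped
Step 4: Maximum after transformation = 343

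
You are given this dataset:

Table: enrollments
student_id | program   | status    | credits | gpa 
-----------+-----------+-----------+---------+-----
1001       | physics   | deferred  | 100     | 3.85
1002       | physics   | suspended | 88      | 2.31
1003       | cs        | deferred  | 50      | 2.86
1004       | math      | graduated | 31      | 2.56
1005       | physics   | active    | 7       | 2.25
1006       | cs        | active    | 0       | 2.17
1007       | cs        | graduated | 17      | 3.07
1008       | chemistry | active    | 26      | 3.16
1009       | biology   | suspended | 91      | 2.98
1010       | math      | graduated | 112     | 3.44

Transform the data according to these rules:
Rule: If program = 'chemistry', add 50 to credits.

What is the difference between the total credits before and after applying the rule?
50

Step 1: Original sum of credits = 522
Step 2: 1 records have program = 'chemistry'
Step 3: Each affected record changes by 50
Step 4: Total change = 1 × 50 = 50
Step 5: New sum = 522 + 50 = 572
Step 6: Difference = |572 - 522| = 50
        (Sum increased by 50)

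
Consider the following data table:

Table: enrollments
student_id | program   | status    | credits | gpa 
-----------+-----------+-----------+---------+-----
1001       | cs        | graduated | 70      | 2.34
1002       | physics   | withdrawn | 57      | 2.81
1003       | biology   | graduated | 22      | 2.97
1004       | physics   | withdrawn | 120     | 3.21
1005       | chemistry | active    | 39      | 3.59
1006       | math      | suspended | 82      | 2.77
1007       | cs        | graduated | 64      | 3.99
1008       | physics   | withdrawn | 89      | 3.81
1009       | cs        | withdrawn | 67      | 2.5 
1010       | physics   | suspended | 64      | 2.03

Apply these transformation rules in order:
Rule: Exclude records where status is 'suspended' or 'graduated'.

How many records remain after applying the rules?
5

Step 1: Count records to exclude
  - 2 (suspended) + 3 (graduated) = 5 records
Step 2: Total records: 10
Step 3: Remaining = 10 - 5 = 5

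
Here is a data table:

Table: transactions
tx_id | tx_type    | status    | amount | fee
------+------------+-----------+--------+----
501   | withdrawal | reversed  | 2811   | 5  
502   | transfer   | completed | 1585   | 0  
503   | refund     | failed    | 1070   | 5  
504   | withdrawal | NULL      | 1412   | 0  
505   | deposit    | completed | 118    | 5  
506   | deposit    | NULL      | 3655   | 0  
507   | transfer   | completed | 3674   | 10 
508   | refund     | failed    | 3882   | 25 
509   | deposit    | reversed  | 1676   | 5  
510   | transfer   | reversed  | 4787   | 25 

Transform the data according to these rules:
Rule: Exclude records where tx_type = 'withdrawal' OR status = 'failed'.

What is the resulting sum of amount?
15495

Step 1: Find records where tx_type = 'withdrawal' OR status = 'failed'
Step 2: 4 records match, summing to 9175
Step 3: Original sum: 24670
Step 4: Remaining sum = 24670 - 9175 = 15495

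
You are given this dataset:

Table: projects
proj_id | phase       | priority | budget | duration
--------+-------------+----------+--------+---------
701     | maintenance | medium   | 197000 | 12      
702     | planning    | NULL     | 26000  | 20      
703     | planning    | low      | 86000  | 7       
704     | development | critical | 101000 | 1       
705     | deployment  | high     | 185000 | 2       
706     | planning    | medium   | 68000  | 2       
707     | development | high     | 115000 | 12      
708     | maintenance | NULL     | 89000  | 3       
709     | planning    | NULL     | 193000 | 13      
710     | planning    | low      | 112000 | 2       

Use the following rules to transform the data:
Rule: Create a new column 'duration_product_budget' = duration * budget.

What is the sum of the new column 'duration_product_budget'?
8473000

Step 1: For each record, compute duration * budget
Example calculations:
  12 * 197000 = 2364000
  20 * 26000 = 520000
  7 * 86000 = 602000
  ...
Step 2: Sum all derived values
Step 3: Total = 8473000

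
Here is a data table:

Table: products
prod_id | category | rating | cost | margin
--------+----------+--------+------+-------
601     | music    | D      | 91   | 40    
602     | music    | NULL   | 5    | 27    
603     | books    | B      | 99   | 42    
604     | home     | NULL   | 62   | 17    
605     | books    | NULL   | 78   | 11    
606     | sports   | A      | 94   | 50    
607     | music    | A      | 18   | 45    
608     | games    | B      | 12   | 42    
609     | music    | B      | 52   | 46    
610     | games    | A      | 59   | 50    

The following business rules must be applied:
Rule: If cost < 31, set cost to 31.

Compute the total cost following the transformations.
628

Step 1: 3 records have cost < 31
Step 2: These records originally summed to 35
Step 3: After setting to minimum: 3 × 31 = 93
Step 4: Unaffected records sum: 535
Step 5: Final sum = 93 + 535 = 628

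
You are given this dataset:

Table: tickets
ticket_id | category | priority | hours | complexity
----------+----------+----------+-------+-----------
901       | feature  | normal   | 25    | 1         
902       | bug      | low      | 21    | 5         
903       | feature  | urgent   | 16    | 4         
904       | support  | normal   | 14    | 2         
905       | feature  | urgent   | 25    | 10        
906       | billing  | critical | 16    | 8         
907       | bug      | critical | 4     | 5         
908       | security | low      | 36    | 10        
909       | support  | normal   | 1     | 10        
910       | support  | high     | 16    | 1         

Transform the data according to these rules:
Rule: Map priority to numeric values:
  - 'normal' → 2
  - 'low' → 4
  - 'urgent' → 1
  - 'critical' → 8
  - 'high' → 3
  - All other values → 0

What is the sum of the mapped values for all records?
35

Step 1: Apply mapping to each record
Step 2: Count by status:
  'normal': 3 records × 2 = 6
  'low': 2 records × 4 = 8
  'urgent': 2 records × 1 = 2
  'critical': 2 records × 8 = 16
  'high': 1 records × 3 = 3
Step 3: Sum all mapped values = 35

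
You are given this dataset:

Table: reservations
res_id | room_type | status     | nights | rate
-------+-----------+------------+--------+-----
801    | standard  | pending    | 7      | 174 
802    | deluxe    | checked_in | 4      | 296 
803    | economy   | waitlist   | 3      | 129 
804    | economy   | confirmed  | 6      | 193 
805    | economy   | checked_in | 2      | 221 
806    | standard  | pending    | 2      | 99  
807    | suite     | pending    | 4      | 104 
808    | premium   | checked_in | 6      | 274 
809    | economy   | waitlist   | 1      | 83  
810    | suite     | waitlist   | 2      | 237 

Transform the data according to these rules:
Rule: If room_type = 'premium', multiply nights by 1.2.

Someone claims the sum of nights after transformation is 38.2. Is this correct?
Yes, the result is correct.

Step 1: Calculate the correct sum after transformation
Step 2: Apply multiplier 1.2 to records where room_type = 'premium'
Step 3: Correct result = 38.2
Step 4: Claimed result = 38.2
Step 5: 38.2 = 38.2 ✓
Conclusion: The claimed result is correct.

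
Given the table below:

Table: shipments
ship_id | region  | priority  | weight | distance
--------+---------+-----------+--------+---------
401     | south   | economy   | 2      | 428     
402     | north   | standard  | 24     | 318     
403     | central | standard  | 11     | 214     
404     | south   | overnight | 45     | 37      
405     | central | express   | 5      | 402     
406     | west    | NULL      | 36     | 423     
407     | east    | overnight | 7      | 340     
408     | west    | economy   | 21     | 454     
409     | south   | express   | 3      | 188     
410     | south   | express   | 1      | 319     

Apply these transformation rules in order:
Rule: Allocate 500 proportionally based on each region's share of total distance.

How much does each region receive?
central: 98.62, east: 54.43, north: 50.91, south: 155.62, west: 140.41

Step 1: Calculate total distance = 3123
Step 2: Calculate each region's proportion:
  central: 616/3123 = 19.72% → 98.62
  east: 340/3123 = 10.89% → 54.43
  north: 318/3123 = 10.18% → 50.91
  south: 972/3123 = 31.12% → 155.62
  west: 877/3123 = 28.08% → 140.41
Step 3: Verify: sum of allocations ≈ 500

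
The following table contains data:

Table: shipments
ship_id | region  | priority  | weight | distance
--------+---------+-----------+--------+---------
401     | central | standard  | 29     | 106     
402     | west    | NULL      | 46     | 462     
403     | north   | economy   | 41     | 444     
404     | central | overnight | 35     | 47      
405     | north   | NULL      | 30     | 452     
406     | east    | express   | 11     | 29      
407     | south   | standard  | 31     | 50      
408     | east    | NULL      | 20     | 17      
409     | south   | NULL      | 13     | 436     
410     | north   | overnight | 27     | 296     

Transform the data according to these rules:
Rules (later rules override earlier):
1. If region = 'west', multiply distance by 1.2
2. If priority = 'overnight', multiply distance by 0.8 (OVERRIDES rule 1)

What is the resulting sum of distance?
2362.8

Step 1: Rule 2 takes priority for records with priority = 'overnight'
  - 2 records: 343 × 0.8 = 274.4
Step 2: Rule 1 applies to remaining records with region = 'west'
  - 1 records: 462 × 1.2 = 554.4
Step 3: Other records unchanged: 1534
Step 4: Final sum = 274.4 + 554.4 + 1534 = 2362.8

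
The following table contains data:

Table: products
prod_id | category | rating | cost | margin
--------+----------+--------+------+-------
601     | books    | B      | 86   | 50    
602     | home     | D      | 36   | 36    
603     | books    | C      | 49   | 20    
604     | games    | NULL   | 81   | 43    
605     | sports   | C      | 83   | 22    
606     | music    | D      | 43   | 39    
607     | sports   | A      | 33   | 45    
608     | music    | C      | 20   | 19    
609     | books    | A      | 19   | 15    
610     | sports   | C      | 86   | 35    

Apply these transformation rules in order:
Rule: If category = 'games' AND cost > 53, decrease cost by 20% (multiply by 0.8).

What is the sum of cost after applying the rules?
519.8

Step 1: Find records where category = 'games' AND cost > 53
Step 2: 1 records match, summing to 81
Step 3: After multiplier: 81 × 0.8 = 64.8
Step 4: Unaffected records sum: 455
Step 5: Final sum = 64.8 + 455 = 519.8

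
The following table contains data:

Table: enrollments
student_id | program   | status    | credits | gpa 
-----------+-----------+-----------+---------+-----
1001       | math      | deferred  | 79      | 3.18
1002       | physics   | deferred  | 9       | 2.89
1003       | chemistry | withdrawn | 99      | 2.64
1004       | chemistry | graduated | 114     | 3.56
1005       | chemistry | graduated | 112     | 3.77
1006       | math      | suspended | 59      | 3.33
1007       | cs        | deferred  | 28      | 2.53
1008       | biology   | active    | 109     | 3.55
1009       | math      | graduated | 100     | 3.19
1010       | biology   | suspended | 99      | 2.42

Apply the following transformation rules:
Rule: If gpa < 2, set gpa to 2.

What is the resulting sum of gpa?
31.06

Step 1: 0 records have gpa < 2
Step 2: These records originally summed to 0
Step 3: After setting to minimum: 0 × 2 = 0
Step 4: Unaffected records sum: 31.06
Step 5: Final sum = 0 + 31.06 = 31.06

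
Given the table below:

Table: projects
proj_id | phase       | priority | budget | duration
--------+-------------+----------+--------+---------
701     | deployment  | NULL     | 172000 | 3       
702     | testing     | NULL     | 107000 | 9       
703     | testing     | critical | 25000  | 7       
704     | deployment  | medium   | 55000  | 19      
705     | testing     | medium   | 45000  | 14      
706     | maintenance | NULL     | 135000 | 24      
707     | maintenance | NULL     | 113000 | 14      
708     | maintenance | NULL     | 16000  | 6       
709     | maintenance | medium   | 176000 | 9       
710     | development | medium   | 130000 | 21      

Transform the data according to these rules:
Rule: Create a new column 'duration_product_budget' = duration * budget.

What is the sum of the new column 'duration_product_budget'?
12561000

Step 1: For each record, compute duration * budget
Example calculations:
  3 * 172000 = 516000
  9 * 107000 = 963000
  7 * 25000 = 175000
  ...
Step 2: Sum all derived values
Step 3: Total = 12561000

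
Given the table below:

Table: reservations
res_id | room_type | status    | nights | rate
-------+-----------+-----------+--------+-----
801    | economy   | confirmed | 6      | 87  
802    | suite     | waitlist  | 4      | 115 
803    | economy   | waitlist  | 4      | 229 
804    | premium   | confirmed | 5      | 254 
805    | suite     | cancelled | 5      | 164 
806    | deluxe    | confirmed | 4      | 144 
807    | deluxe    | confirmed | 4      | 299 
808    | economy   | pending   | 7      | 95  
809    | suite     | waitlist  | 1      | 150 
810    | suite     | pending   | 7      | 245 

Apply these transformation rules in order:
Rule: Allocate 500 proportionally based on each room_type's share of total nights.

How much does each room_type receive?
deluxe: 85.11, economy: 180.85, premium: 53.19, suite: 180.85

Step 1: Calculate total nights = 47
Step 2: Calculate each room_type's proportion:
  deluxe: 8/47 = 17.02% → 85.11
  economy: 17/47 = 36.17% → 180.85
  premium: 5/47 = 10.64% → 53.19
  suite: 17/47 = 36.17% → 180.85
Step 3: Verify: sum of allocations ≈ 500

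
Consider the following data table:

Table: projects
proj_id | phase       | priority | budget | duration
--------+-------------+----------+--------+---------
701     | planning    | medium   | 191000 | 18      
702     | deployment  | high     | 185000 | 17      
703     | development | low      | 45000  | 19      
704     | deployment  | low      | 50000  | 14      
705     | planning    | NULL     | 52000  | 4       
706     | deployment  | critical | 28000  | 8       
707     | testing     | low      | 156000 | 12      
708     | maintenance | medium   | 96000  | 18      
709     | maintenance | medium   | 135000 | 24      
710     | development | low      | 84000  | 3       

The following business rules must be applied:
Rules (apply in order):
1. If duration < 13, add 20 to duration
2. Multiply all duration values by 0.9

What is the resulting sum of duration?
195.3

Step 1: Apply Rule 1 - Add 20 to records with duration < 13
  - 4 records affected: 27 + (4 × 20) = 107
  - Unaffected records: 110
  - Sum after Rule 1: 217
Step 2: Apply Rule 2 - Multiply all by 0.9
  - 217 × 0.9 = 195.3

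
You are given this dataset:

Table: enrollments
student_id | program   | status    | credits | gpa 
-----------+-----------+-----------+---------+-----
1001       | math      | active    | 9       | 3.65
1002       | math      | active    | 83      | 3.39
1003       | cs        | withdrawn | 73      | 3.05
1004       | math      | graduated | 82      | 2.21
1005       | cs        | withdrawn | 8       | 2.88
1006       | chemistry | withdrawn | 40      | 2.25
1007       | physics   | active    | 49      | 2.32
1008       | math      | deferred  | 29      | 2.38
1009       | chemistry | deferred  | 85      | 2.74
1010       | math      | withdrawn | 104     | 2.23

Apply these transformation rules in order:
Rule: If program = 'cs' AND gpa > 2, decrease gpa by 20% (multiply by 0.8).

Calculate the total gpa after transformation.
25.91

Step 1: Find records where program = 'cs' AND gpa > 2
Step 2: 2 records match, summing to 5.93
Step 3: After multiplier: 5.93 × 0.8 = 4.74
Step 4: Unaffected records sum: 21.17
Step 5: Final sum = 4.74 + 21.17 = 25.91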